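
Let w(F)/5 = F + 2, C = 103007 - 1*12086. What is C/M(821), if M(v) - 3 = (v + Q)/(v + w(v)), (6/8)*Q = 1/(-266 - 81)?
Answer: 467186284296/16269785 ≈ 28715.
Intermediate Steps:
C = 90921 (C = 103007 - 12086 = 90921)
w(F) = 10 + 5*F (w(F) = 5*(F + 2) = 5*(2 + F) = 10 + 5*F)
Q = -4/1041 (Q = 4/(3*(-266 - 81)) = (4/3)/(-347) = (4/3)*(-1/347) = -4/1041 ≈ -0.0038425)
M(v) = 3 + (-4/1041 + v)/(10 + 6*v) (M(v) = 3 + (v - 4/1041)/(v + (10 + 5*v)) = 3 + (-4/1041 + v)/(10 + 6*v))
C/M(821) = 90921/(((31226 + 19779*821)/(2082*(5 + 3*821)))) = 90921/(((31226 + 16238559)/(2082*(5 + 2463)))) = 90921/(((1/2082)*16269785/2468)) = 90921/(((1/2082)*(1/2468)*16269785)) = 90921/(16269785/5138376) = 90921*(5138376/16269785) = 467186284296/16269785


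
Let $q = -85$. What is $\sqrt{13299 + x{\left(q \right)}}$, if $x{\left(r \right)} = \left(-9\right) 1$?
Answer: $\sqrt{13290} \approx 115.28$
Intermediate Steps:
$x{\left(r \right)} = -9$
$\sqrt{13299 + x{\left(q \right)}} = \sqrt{13299 - 9} = \sqrt{13290}$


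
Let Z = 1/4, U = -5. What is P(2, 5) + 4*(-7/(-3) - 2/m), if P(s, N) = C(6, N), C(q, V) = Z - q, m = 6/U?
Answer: 41/4 ≈ 10.250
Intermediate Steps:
Z = ¼ ≈ 0.25000
m = -6/5 (m = 6/(-5) = 6*(-⅕) = -6/5 ≈ -1.2000)
C(q, V) = ¼ - q
P(s, N) = -23/4 (P(s, N) = ¼ - 1*6 = ¼ - 6 = -23/4)
P(2, 5) + 4*(-7/(-3) - 2/m) = -23/4 + 4*(-7/(-3) - 2/(-6/5)) = -23/4 + 4*(-7*(-⅓) - 2*(-⅚)) = -23/4 + 4*(7/3 + 5/3) = -23/4 + 4*4 = -23/4 + 16 = 41/4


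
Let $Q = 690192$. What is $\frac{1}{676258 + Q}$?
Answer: $\frac{1}{1366450} \approx 7.3182 \cdot 10^{-7}$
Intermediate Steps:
$\frac{1}{676258 + Q} = \frac{1}{676258 + 690192} = \frac{1}{1366450}$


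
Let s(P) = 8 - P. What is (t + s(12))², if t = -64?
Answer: 4624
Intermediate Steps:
(t + s(12))² = (-64 + (8 - 1*12))² = (-64 + (8 - 12))² = (-64 - 4)² = (-68)² = 4624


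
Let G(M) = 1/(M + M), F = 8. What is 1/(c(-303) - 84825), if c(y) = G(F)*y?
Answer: -16/1357503 ≈ -1.1786e-5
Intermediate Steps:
G(M) = 1/(2*M)
c(y) = y/16 (c(y) = ((½)/8)*y = ((½)*(⅛))*y = y/16)
1/(c(-303) - 84825) = 1/((1/16)*(-303) - 84825) = 1/(-303/16 - 84825) = 1/(-1357503/16) = -16/1357503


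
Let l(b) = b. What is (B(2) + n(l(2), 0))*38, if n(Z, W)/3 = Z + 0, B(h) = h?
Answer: 304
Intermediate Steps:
n(Z, W) = 3*Z (n(Z, W) = 3*(Z + 0) = 3*Z)
(B(2) + n(l(2), 0))*38 = (2 + 3*2)*38 = (2 + 6)*38 = 8*38 = 304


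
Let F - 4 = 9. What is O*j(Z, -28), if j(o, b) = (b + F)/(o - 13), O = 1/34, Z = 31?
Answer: -5/204 ≈ -0.024510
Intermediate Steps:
F = 13 (F = 4 + 9 = 13)
O = 1/34 ≈ 0.029412
j(o, b) = (13 + b)/(-13 + o) (j(o, b) = (b + 13)/(o - 13) = (13 + b)/(-13 + o))
O*j(Z, -28) = ((13 - 28)/(-13 + 31))/34 = (-15/18)/34 = ((1/18)*(-15))/34 = (1/34)*(-⅚) = -5/204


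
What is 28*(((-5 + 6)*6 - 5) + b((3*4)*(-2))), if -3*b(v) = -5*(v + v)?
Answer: -2212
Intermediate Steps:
b(v) = 10*v/3 (b(v) = -(-5)*(v + v)/3 = -(-5)*2*v/3 = -(-10)*v/3 = 10*v/3)
28*(((-5 + 6)*6 - 5) + b((3*4)*(-2))) = 28*(((-5 + 6)*6 - 5) + 10*((3*4)*(-2))/3) = 28*((1*6 - 5) + 10*(12*(-2))/3) = 28*((6 - 5) + (10/3)*(-24)) = 28*(1 - 80) = 28*(-79) = -2212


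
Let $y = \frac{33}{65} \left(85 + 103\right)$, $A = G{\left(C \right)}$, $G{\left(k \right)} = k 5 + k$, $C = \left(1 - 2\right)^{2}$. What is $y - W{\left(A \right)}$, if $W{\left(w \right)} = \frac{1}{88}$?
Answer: $\frac{545887}{5720} \approx 95.435$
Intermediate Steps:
$C = 1$ ($C = \left(-1\right)^{2} = 1$)
$G{\left(k \right)} = 6 k$ ($G{\left(k \right)} = 5 k + k = 6 k$)
$A = 6$ ($A = 6 \cdot 1 = 6$)
$y = \frac{6204}{65}$ ($y = 33 \cdot \frac{1}{65} \cdot 188 = \frac{33}{65} \cdot 188 = \frac{6204}{65} \approx 95.446$)
$W{\left(w \right)} = \frac{1}{88}$
$y - W{\left(A \right)} = \frac{6204}{65} - \frac{1}{88} = \frac{545887}{5720}$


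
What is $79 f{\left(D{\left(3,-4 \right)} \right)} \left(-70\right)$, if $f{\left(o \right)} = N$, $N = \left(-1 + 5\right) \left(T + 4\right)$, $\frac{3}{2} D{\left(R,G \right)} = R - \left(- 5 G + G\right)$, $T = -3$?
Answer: $-22120$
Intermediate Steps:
$D{\left(R,G \right)} = \frac{2 R}{3} + \frac{8 G}{3}$ ($D{\left(R,G \right)} = \frac{2 \left(R - \left(- 5 G + G\right)\right)}{3} = \frac{2 \left(R - - 4 G\right)}{3} = \frac{2 \left(R + 4 G\right)}{3} = \frac{2 R}{3} + \frac{8 G}{3}$)
$N = 4$ ($N = \left(-1 + 5\right) \left(-3 + 4\right) = 4 \cdot 1 = 4$)
$f{\left(o \right)} = 4$
$79 f{\left(D{\left(3,-4 \right)} \right)} \left(-70\right) = 79 \cdot 4 \left(-70\right) = 316 \left(-70\right) = -22120$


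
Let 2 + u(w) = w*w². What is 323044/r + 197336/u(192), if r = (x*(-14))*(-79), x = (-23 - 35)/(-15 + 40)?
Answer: -7143632051859/56754028891 ≈ -125.87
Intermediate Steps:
u(w) = -2 + w³ (u(w) = -2 + w*w² = -2 + w³)
x = -58/25 ≈ -2.3200
r = -64148/25 (r = -58/25*(-14)*(-79) = (812/25)*(-79) = -64148/25 ≈ -2565.9)
323044/r + 197336/u(192) = 323044/(-64148/25) + 197336/(-2 + 192³) = 323044*(-25/64148) + 197336/(-2 + 7077888) = -2019025/16037 + 197336/7077886 = -2019025/16037 + 197336*(1/7077886) = -2019025/16037 + 98668/3538943 = -7143632051859/56754028891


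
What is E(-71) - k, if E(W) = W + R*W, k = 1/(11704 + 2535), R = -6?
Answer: 5054844/14239 ≈ 355.00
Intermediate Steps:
k = 1/14239 ≈ 7.0230e-5
E(W) = -5*W (E(W) = W - 6*W = -5*W)
E(-71) - k = -5*(-71) - 1*1/14239 = 355 - 1/14239 = 5054844/14239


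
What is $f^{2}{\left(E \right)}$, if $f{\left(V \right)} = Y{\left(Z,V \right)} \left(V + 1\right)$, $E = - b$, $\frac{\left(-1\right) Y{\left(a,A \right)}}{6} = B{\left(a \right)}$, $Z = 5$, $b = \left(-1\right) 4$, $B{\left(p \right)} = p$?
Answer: $22500$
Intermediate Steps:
$b = -4$
$Y{\left(a,A \right)} = - 6 a$
$E = 4$ ($E = \left(-1\right) \left(-4\right) = 4$)
$f{\left(V \right)} = -30 - 30 V$ ($f{\left(V \right)} = \left(-6\right) 5 \left(V + 1\right) = - 30 \left(1 + V\right) = -30 - 30 V$)
$f^{2}{\left(E \right)} = \left(-30 - 120\right)^{2} = \left(-150\right)^{2} = 22500$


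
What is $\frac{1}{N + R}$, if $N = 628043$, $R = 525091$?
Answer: $\frac{1}{1153134} \approx 8.672 \cdot 10^{-7}$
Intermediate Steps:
$\frac{1}{N + R} = \frac{1}{628043 + 525091} = \frac{1}{1153134}$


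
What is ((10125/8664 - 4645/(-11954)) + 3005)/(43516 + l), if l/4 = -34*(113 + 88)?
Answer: 10379583127/55858459936 ≈ 0.18582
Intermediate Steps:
l = -27336 (l = 4*(-34*(113 + 88)) = 4*(-34*201) = 4*(-6834) = -27336)
((10125/8664 - 4645/(-11954)) + 3005)/(43516 + l) = ((10125/8664 - 4645/(-11954)) + 3005)/(43516 - 27336) = ((10125*(1/8664) - 4645*(-1/11954)) + 3005)/16180 = ((3375/2888 + 4645/11954) + 3005)*(1/16180) = (26879755/17261576 + 3005)*(1/16180) = (51897915635/17261576)*(1/16180) = 10379583127/55858459936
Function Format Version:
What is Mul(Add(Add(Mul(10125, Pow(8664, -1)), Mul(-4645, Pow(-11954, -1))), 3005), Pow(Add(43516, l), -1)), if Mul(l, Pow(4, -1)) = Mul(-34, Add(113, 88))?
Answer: Rational(10379583127, 55858459936) ≈ 0.18582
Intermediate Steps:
l = -27336 (l = Mul(4, Mul(-34, Add(113, 88))) = Mul(4, Mul(-34, 201)) = Mul(4, -6834) = -27336)
Mul(Add(Add(Mul(10125, Pow(8664, -1)), Mul(-4645, Pow(-11954, -1))), 3005), Pow(Add(43516, l), -1)) = Mul(Add(Add(Mul(10125, Pow(8664, -1)), Mul(-4645, Pow(-11954, -1))), 3005), Pow(Add(43516, -27336), -1)) = Mul(Add(Add(Mul(10125, Rational(1, 8664)), Mul(-4645, Rational(-1, 11954))), 3005), Pow(16180, -1)) = Mul(Add(Add(Rational(3375, 2888), Rational(4645, 11954)), 3005), Rational(1, 16180)) = Mul(Add(Rational(26879755, 17261576), 3005), Rational(1, 16180)) = Mul(Rational(51897915635, 17261576), Rational(1, 16180)) = Rational(10379583127, 55858459936)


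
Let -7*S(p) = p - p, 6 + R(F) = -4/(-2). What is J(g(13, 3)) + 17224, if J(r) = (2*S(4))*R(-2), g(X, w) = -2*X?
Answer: 17224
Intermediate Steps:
R(F) = -4 (R(F) = -6 - 4/(-2) = -6 - 4*(-1/2) = -6 + 2 = -4)
S(p) = 0 (S(p) = -(p - p)/7 = -1/7*0 = 0)
J(r) = 0 (J(r) = (2*0)*(-4) = 0*(-4) = 0)
J(g(13, 3)) + 17224 = 0 + 17224 = 17224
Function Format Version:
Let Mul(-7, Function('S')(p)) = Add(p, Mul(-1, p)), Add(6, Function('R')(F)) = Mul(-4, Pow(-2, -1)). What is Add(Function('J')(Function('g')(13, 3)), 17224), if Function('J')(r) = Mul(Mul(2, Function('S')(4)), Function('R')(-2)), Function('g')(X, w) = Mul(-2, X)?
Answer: 17224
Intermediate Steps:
Function('R')(F) = -4 (Function('R')(F) = Add(-6, Mul(-4, Pow(-2, -1))) = Add(-6, Mul(-4, Rational(-1, 2))) = Add(-6, 2) = -4)
Function('S')(p) = 0 (Function('S')(p) = Mul(Rational(-1, 7), Add(p, Mul(-1, p))) = Mul(Rational(-1, 7), 0) = 0)
Function('J')(r) = 0 (Function('J')(r) = Mul(Mul(2, 0), -4) = Mul(0, -4) = 0)
Add(Function('J')(Function('g')(13, 3)), 17224) = Add(0, 17224) = 17224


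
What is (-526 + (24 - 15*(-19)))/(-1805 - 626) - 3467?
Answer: -8428060/2431 ≈ -3466.9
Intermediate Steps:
(-526 + (24 - 15*(-19)))/(-1805 - 626) - 3467 = (-526 + (24 + 285))/(-2431) - 3467 = (-526 + 309)*(-1/2431) - 3467 = -217*(-1/2431) - 3467 = 217/2431 - 3467 = -8428060/2431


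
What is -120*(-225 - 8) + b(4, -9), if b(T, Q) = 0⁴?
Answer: 27960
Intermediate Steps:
b(T, Q) = 0
-120*(-225 - 8) + b(4, -9) = -120*(-225 - 8) + 0 = -120*(-233) + 0 = 27960 + 0 = 27960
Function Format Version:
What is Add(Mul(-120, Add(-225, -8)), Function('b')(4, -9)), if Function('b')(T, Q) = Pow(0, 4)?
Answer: 27960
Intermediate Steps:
Function('b')(T, Q) = 0
Add(Mul(-120, Add(-225, -8)), Function('b')(4, -9)) = Add(Mul(-120, Add(-225, -8)), 0) = Add(Mul(-120, -233), 0) = Add(27960, 0) = 27960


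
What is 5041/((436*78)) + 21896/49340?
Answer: 248340527/419488680 ≈ 0.59201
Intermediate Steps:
5041/((436*78)) + 21896/49340 = 5041/34008 + 21896*(1/49340) = 5041*(1/34008) + 5474/12335 = 5041/34008 + 5474/12335 = 248340527/419488680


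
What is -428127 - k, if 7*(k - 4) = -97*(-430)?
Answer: -3038627/7 ≈ -4.3409e+5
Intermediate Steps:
k = 41738/7 (k = 4 + (-97*(-430))/7 = 4 + (⅐)*41710 = 4 + 41710/7 = 41738/7 ≈ 5962.6)
-428127 - k = -428127 - 1*41738/7 = -428127 - 41738/7 = -3038627/7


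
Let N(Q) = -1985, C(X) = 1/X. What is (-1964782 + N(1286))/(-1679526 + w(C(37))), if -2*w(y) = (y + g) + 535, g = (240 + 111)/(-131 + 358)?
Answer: 33037752066/28217184427 ≈ 1.1708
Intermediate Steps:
g = 351/227 ≈ 1.5463
w(y) = -60898/227 - y/2 (w(y) = -((y + 351/227) + 535)/2 = -((351/227 + y) + 535)/2 = -(121796/227 + y)/2 = -60898/227 - y/2)
(-1964782 + N(1286))/(-1679526 + w(C(37))) = (-1964782 - 1985)/(-1679526 + (-60898/227 - 1/2/37)) = -1966767/(-1679526 + (-60898/227 - 1/2*1/37)) = -1966767/(-1679526 + (-60898/227 - 1/74)) = -1966767/(-1679526 - 4506679/16798) = -1966767/(-28217184427/16798) = -1966767*(-16798/28217184427) = 33037752066/28217184427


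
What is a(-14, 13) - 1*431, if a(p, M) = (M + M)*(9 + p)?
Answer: -561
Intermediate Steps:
a(p, M) = 2*M*(9 + p) (a(p, M) = (2*M)*(9 + p) = 2*M*(9 + p))
a(-14, 13) - 1*431 = 2*13*(9 - 14) - 1*431 = 2*13*(-5) - 431 = -130 - 431 = -561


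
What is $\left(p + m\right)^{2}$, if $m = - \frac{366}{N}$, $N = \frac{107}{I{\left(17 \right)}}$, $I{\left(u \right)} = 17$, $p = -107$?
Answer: $\frac{312264241}{11449} \approx 27274.0$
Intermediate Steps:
$N = \frac{107}{17} \approx 6.2941$
$m = - \frac{6222}{107}$ ($m = - \frac{366}{\frac{107}{17}} = \left(-366\right) \frac{17}{107} = - \frac{6222}{107} \approx -58.15$)
$\left(p + m\right)^{2} = \left(-107 - \frac{6222}{107}\right)^{2} = \left(- \frac{17671}{107}\right)^{2} = \frac{312264241}{11449}$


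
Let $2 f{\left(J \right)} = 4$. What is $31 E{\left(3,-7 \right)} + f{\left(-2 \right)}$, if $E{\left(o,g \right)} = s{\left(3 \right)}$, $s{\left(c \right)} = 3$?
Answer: $95$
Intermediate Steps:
$E{\left(o,g \right)} = 3$
$f{\left(J \right)} = 2$ ($f{\left(J \right)} = \frac{1}{2} \cdot 4 = 2$)
$31 E{\left(3,-7 \right)} + f{\left(-2 \right)} = 31 \cdot 3 + 2 = 93 + 2 = 95$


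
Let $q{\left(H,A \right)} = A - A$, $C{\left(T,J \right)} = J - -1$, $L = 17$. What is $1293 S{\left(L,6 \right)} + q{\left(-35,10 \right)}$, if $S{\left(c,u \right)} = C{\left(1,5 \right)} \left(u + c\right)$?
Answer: $178434$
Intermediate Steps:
$C{\left(T,J \right)} = 1 + J$ ($C{\left(T,J \right)} = J + 1 = 1 + J$)
$S{\left(c,u \right)} = 6 c + 6 u$ ($S{\left(c,u \right)} = \left(1 + 5\right) \left(u + c\right) = 6 \left(c + u\right) = 6 c + 6 u$)
$q{\left(H,A \right)} = 0$
$1293 S{\left(L,6 \right)} + q{\left(-35,10 \right)} = 1293 \left(6 \cdot 17 + 6 \cdot 6\right) + 0 = 1293 \left(102 + 36\right) + 0 = 1293 \cdot 138 + 0 = 178434 + 0 = 178434$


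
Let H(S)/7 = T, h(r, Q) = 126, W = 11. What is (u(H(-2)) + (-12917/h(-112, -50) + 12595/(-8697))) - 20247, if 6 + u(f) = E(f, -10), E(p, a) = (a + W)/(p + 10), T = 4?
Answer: -70640670784/3470103 ≈ -20357.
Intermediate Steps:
E(p, a) = (11 + a)/(10 + p) (E(p, a) = (a + 11)/(p + 10) = (11 + a)/(10 + p))
H(S) = 28 (H(S) = 7*4 = 28)
u(f) = -6 + 1/(10 + f) (u(f) = -6 + (11 - 10)/(10 + f) = -6 + 1/(10 + f))
(u(H(-2)) + (-12917/h(-112, -50) + 12595/(-8697))) - 20247 = ((-59 - 6*28)/(10 + 28) + (-12917/126 + 12595/(-8697))) - 20247 = ((-59 - 168)/38 + (-12917*1/126 + 12595*(-1/8697))) - 20247 = ((1/38)*(-227) + (-12917/126 - 12595/8697)) - 20247 = (-227/38 - 37975373/365274) - 20247 = -381495343/3470103 - 20247 = -70640670784/3470103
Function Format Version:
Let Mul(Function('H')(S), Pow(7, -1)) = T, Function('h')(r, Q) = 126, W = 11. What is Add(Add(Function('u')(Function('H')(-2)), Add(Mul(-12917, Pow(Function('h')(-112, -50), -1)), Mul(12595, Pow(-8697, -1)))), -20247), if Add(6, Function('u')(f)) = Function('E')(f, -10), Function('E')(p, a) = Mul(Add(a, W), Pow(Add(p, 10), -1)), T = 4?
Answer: Rational(-70640670784, 3470103) ≈ -20357.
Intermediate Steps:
Function('E')(p, a) = Mul(Pow(Add(10, p), -1), Add(11, a)) (Function('E')(p, a) = Mul(Add(a, 11), Pow(Add(p, 10), -1)) = Mul(Add(11, a), Pow(Add(10, p), -1)) = Mul(Pow(Add(10, p), -1), Add(11, a)))
Function('H')(S) = 28 (Function('H')(S) = Mul(7, 4) = 28)
Function('u')(f) = Add(-6, Pow(Add(10, f), -1)) (Function('u')(f) = Add(-6, Mul(Pow(Add(10, f), -1), Add(11, -10))) = Add(-6, Mul(Pow(Add(10, f), -1), 1)) = Add(-6, Pow(Add(10, f), -1)))
Add(Add(Function('u')(Function('H')(-2)), Add(Mul(-12917, Pow(Function('h')(-112, -50), -1)), Mul(12595, Pow(-8697, -1)))), -20247) = Add(Add(Mul(Pow(Add(10, 28), -1), Add(-59, Mul(-6, 28))), Add(Mul(-12917, Pow(126, -1)), Mul(12595, Pow(-8697, -1)))), -20247) = Add(Add(Mul(Pow(38, -1), Add(-59, -168)), Add(Mul(-12917, Rational(1, 126)), Mul(12595, Rational(-1, 8697)))), -20247) = Add(Add(Mul(Rational(1, 38), -227), Add(Rational(-12917, 126), Rational(-12595, 8697))), -20247) = Add(Add(Rational(-227, 38), Rational(-37975373, 365274)), -20247) = Add(Rational(-381495343, 3470103), -20247) = Rational(-70640670784, 3470103)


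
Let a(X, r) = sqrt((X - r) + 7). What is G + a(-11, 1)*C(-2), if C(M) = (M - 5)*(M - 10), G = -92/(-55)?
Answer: 92/55 + 84*I*sqrt(5) ≈ 1.6727 + 187.83*I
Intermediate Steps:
a(X, r) = sqrt(7 + X - r)
G = 92/55 (G = -92*(-1/55) = 92/55 ≈ 1.6727)
C(M) = (-10 + M)*(-5 + M) (C(M) = (-5 + M)*(-10 + M) = (-10 + M)*(-5 + M))
G + a(-11, 1)*C(-2) = 92/55 + sqrt(7 - 11 - 1*1)*(50 + (-2)**2 - 15*(-2)) = 92/55 + sqrt(7 - 11 - 1)*(50 + 4 + 30) = 92/55 + sqrt(-5)*84 = 92/55 + (I*sqrt(5))*84 = 92/55 + 84*I*sqrt(5)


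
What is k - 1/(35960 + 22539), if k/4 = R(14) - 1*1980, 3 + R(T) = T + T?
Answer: -457462181/58499 ≈ -7820.0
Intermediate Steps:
R(T) = -3 + 2*T (R(T) = -3 + (T + T) = -3 + 2*T)
k = -7820 (k = 4*((-3 + 2*14) - 1*1980) = 4*((-3 + 28) - 1980) = 4*(25 - 1980) = 4*(-1955) = -7820)
k - 1/(35960 + 22539) = -7820 - 1/(35960 + 22539) = -7820 - 1/58499 = -457462181/58499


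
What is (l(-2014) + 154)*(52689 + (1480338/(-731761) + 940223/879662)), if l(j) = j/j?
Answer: 5256889893176640475/643702344782 ≈ 8.1666e+6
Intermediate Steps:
l(j) = 1
(l(-2014) + 154)*(52689 + (1480338/(-731761) + 940223/879662)) = (1 + 154)*(52689 + (1480338/(-731761) + 940223/879662)) = 155*(52689 + (1480338*(-1/731761) + 940223*(1/879662))) = 155*(52689 + (-1480338/731761 + 940223/879662)) = 155*(52689 - 614178563053/643702344782) = 155*(33915418665655745/643702344782) = 5256889893176640475/643702344782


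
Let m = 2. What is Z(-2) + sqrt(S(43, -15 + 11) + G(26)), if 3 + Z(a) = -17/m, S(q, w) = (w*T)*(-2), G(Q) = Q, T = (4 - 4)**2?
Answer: -23/2 + sqrt(26) ≈ -6.4010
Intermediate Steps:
T = 0 (T = 0**2 = 0)
S(q, w) = 0 (S(q, w) = (w*0)*(-2) = 0*(-2) = 0)
Z(a) = -23/2 (Z(a) = -3 - 17/2 = -23/2)
Z(-2) + sqrt(S(43, -15 + 11) + G(26)) = -23/2 + sqrt(0 + 26) = -23/2 + sqrt(26)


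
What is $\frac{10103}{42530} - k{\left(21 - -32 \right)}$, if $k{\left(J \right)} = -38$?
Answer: $\frac{1626243}{42530} \approx 38.238$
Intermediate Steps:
$\frac{10103}{42530} - k{\left(21 - -32 \right)} = \frac{10103}{42530} - -38 = 10103 \cdot \frac{1}{42530} + 38 = \frac{10103}{42530} + 38 = \frac{1626243}{42530}$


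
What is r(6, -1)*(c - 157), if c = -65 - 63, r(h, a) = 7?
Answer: -1995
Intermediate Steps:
c = -128
r(6, -1)*(c - 157) = 7*(-128 - 157) = 7*(-285) = -1995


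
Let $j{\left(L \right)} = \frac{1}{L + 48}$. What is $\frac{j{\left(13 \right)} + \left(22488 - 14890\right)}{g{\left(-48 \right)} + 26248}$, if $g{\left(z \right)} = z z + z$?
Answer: $\frac{463479}{1738744} \approx 0.26656$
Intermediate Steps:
$g{\left(z \right)} = z + z^{2}$ ($g{\left(z \right)} = z^{2} + z = z + z^{2}$)
$j{\left(L \right)} = \frac{1}{48 + L}$
$\frac{j{\left(13 \right)} + \left(22488 - 14890\right)}{g{\left(-48 \right)} + 26248} = \frac{\frac{1}{48 + 13} + \left(22488 - 14890\right)}{- 48 \left(1 - 48\right) + 26248} = \frac{\frac{1}{61} + 7598}{\left(-48\right) \left(-47\right) + 26248} = \frac{\frac{1}{61} + 7598}{2256 + 26248} = \frac{463479}{61 \cdot 28504} = \frac{463479}{61} \cdot \frac{1}{28504} = \frac{463479}{1738744}$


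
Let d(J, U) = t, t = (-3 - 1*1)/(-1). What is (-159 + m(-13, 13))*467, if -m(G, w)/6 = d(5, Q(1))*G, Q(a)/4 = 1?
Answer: 71451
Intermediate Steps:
t = 4 (t = (-3 - 1)*(-1) = -4*(-1) = 4)
Q(a) = 4 (Q(a) = 4*1 = 4)
d(J, U) = 4
m(G, w) = -24*G
(-159 + m(-13, 13))*467 = (-159 - 24*(-13))*467 = (-159 + 312)*467 = 153*467 = 71451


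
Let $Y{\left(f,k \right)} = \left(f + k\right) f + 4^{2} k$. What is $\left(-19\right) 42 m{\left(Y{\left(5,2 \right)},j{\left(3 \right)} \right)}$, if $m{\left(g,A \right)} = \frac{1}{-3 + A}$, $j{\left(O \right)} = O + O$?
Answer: $-266$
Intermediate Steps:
$j{\left(O \right)} = 2 O$
$Y{\left(f,k \right)} = 16 k + f \left(f + k\right)$ ($Y{\left(f,k \right)} = f \left(f + k\right) + 16 k = 16 k + f \left(f + k\right)$)
$\left(-19\right) 42 m{\left(Y{\left(5,2 \right)},j{\left(3 \right)} \right)} = \frac{\left(-19\right) 42}{-3 + 2 \cdot 3} = - \frac{798}{-3 + 6} = - \frac{798}{3} = \left(-798\right) \frac{1}{3} = -266$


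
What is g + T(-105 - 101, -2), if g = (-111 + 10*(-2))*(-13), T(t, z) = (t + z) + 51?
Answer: 1546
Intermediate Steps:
T(t, z) = 51 + t + z
g = 1703 (g = (-111 - 20)*(-13) = -131*(-13) = 1703)
g + T(-105 - 101, -2) = 1703 + (51 + (-105 - 101) - 2) = 1703 + (51 - 206 - 2) = 1703 - 157 = 1546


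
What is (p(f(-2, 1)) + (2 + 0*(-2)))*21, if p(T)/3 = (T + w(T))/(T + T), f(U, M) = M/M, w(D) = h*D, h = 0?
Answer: 147/2 ≈ 73.500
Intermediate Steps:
w(D) = 0 (w(D) = 0*D = 0)
f(U, M) = 1
p(T) = 3/2 (p(T) = 3*((T + 0)/(T + T)) = 3*(T/((2*T))) = 3*(T*(1/(2*T))) = 3*(½) = 3/2)
(p(f(-2, 1)) + (2 + 0*(-2)))*21 = (3/2 + (2 + 0*(-2)))*21 = (3/2 + (2 + 0))*21 = (3/2 + 2)*21 = (7/2)*21 = 147/2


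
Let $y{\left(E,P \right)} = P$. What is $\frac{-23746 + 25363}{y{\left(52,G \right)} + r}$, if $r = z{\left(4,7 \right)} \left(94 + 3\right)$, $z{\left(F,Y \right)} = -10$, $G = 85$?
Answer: $- \frac{539}{295} \approx -1.8271$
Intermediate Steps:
$r = -970$ ($r = - 10 \left(94 + 3\right) = \left(-10\right) 97 = -970$)
$\frac{-23746 + 25363}{y{\left(52,G \right)} + r} = \frac{-23746 + 25363}{85 - 970} = \frac{1617}{-885} = 1617 \left(- \frac{1}{885}\right) = - \frac{539}{295}$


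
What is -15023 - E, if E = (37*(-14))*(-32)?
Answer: -31599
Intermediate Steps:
E = 16576 (E = -518*(-32) = 16576)
-15023 - E = -15023 - 1*16576 = -15023 - 16576 = -31599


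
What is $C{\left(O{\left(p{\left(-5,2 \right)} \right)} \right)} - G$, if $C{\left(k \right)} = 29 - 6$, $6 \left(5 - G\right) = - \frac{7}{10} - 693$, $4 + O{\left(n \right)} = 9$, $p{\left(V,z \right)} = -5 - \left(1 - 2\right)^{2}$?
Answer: $- \frac{5857}{60} \approx -97.617$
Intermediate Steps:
$p{\left(V,z \right)} = -6$ ($p{\left(V,z \right)} = -5 - \left(-1\right)^{2} = -5 - 1 = -6$)
$O{\left(n \right)} = 5$ ($O{\left(n \right)} = -4 + 9 = 5$)
$G = \frac{7237}{60}$ ($G = 5 - \frac{- \frac{7}{10} - 693}{6} = 5 - - \frac{6937}{60} = 5 + \frac{6937}{60} = \frac{7237}{60} \approx 120.62$)
$C{\left(k \right)} = 23$ ($C{\left(k \right)} = 29 - 6 = 23$)
$C{\left(O{\left(p{\left(-5,2 \right)} \right)} \right)} - G = 23 - \frac{7237}{60} = - \frac{5857}{60}$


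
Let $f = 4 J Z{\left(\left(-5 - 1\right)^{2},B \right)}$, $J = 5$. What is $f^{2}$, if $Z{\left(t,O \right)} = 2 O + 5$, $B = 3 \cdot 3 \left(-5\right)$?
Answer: $2890000$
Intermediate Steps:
$B = -45$ ($B = 3 \left(-15\right) = -45$)
$Z{\left(t,O \right)} = 5 + 2 O$
$f = -1700$ ($f = 4 \cdot 5 \left(5 + 2 \left(-45\right)\right) = 20 \left(5 - 90\right) = 20 \left(-85\right) = -1700$)
$f^{2} = \left(-1700\right)^{2} = 2890000$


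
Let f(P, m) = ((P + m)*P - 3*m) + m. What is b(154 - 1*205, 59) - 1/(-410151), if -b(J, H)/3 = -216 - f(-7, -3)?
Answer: 359292277/410151 ≈ 876.00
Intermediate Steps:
f(P, m) = -2*m + P*(P + m) (f(P, m) = (P*(P + m) - 3*m) + m = (-3*m + P*(P + m)) + m = -2*m + P*(P + m))
b(J, H) = 876 (b(J, H) = -3*(-216 - ((-7)**2 - 2*(-3) - 7*(-3))) = -3*(-216 - (49 + 6 + 21)) = -3*(-216 - 1*76) = -3*(-216 - 76) = -3*(-292) = 876)
b(154 - 1*205, 59) - 1/(-410151) = 876 - 1/(-410151) = 876 - 1*(-1/410151) = 876 + 1/410151 = 359292277/410151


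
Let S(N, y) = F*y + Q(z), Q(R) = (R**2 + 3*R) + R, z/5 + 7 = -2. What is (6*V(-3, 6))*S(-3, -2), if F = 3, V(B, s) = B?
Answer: -33102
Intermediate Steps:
z = -45 (z = -35 + 5*(-2) = -35 - 10 = -45)
Q(R) = R**2 + 4*R
S(N, y) = 1845 + 3*y (S(N, y) = 3*y - 45*(4 - 45) = 3*y - 45*(-41) = 3*y + 1845 = 1845 + 3*y)
(6*V(-3, 6))*S(-3, -2) = (6*(-3))*(1845 + 3*(-2)) = -18*(1845 - 6) = -18*1839 = -33102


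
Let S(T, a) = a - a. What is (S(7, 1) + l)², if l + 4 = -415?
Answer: 175561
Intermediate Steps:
S(T, a) = 0
l = -419 (l = -4 - 415 = -419)
(S(7, 1) + l)² = (0 - 419)² = (-419)² = 175561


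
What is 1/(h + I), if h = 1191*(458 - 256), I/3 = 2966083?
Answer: 1/9138831 ≈ 1.0942e-7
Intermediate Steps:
I = 8898249 (I = 3*2966083 = 8898249)
h = 240582 (h = 1191*202 = 240582)
1/(h + I) = 1/(240582 + 8898249) = 1/9138831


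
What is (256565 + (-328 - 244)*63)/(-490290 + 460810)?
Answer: -220529/29480 ≈ -7.4806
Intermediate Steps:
(256565 + (-328 - 244)*63)/(-490290 + 460810) = (256565 - 572*63)/(-29480) = (256565 - 36036)*(-1/29480) = 220529*(-1/29480) = -220529/29480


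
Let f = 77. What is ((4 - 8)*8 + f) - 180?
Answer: -135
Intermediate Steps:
((4 - 8)*8 + f) - 180 = ((4 - 8)*8 + 77) - 180 = (-4*8 + 77) - 180 = (-32 + 77) - 180 = 45 - 180 = -135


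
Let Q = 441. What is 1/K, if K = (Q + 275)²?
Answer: 1/512656 ≈ 1.9506e-6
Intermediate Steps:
K = 512656 (K = (441 + 275)² = 716² = 512656)
1/K = 1/512656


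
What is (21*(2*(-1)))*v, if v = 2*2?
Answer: -168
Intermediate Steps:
v = 4
(21*(2*(-1)))*v = (21*(2*(-1)))*4 = (21*(-2))*4 = -42*4 = -168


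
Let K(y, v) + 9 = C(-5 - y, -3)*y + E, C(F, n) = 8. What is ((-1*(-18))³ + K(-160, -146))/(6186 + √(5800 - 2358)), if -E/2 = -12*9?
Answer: 14719587/19131577 - 4759*√3442/38263154 ≈ 0.76209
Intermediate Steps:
E = 216 (E = -(-24)*9 = -2*(-108) = 216)
K(y, v) = 207 + 8*y (K(y, v) = -9 + (8*y + 216) = -9 + (216 + 8*y) = 207 + 8*y)
((-1*(-18))³ + K(-160, -146))/(6186 + √(5800 - 2358)) = ((-1*(-18))³ + (207 + 8*(-160)))/(6186 + √(5800 - 2358)) = (18³ + (207 - 1280))/(6186 + √3442) = (5832 - 1073)/(6186 + √3442) = 4759/(6186 + √3442)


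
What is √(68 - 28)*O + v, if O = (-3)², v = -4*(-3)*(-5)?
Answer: -60 + 18*√10 ≈ -3.0790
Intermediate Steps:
v = -60 (v = 12*(-5) = -60)
O = 9
√(68 - 28)*O + v = √(68 - 28)*9 - 60 = √40*9 - 60 = (2*√10)*9 - 60 = 18*√10 - 60 = -60 + 18*√10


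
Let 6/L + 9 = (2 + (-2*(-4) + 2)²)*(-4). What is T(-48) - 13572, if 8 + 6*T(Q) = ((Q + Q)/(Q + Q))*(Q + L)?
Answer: -5663417/417 ≈ -13581.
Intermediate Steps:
L = -2/139 (L = 6/(-9 + (2 + (-2*(-4) + 2)²)*(-4)) = 6/(-9 + (2 + (8 + 2)²)*(-4)) = 6/(-9 + (2 + 10²)*(-4)) = 6/(-9 + (2 + 100)*(-4)) = 6/(-9 + 102*(-4)) = 6/(-9 - 408) = 6/(-417) = 6*(-1/417) = -2/139 ≈ -0.014388)
T(Q) = -557/417 + Q/6 (T(Q) = -4/3 + (((Q + Q)/(Q + Q))*(Q - 2/139))/6 = -4/3 + (((2*Q)/((2*Q)))*(-2/139 + Q))/6 = -4/3 + (((2*Q)*(1/(2*Q)))*(-2/139 + Q))/6 = -4/3 + (1*(-2/139 + Q))/6 = -4/3 + (-2/139 + Q)/6 = -4/3 + (-1/417 + Q/6) = -557/417 + Q/6)
T(-48) - 13572 = (-557/417 + (⅙)*(-48)) - 13572 = (-557/417 - 8) - 13572 = -3893/417 - 13572 = -5663417/417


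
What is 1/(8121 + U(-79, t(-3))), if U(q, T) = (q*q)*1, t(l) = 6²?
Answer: 1/14362 ≈ 6.9628e-5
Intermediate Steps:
t(l) = 36
U(q, T) = q² (U(q, T) = q²*1 = q²)
1/(8121 + U(-79, t(-3))) = 1/(8121 + (-79)²) = 1/(8121 + 6241) = 1/14362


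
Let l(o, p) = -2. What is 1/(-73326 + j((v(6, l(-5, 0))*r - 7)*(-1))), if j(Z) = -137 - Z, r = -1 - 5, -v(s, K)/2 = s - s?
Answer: -1/73470 ≈ -1.3611e-5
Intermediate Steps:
v(s, K) = 0 (v(s, K) = -2*(s - s) = -2*0 = 0)
r = -6
1/(-73326 + j((v(6, l(-5, 0))*r - 7)*(-1))) = 1/(-73326 + (-137 - (0*(-6) - 7)*(-1))) = 1/(-73326 + (-137 - (0 - 7)*(-1))) = 1/(-73326 + (-137 - (-7)*(-1))) = 1/(-73326 + (-137 - 1*7)) = 1/(-73326 + (-137 - 7)) = 1/(-73326 - 144) = 1/(-73470) = -1/73470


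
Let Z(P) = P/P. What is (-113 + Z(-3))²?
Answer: 12544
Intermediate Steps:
Z(P) = 1
(-113 + Z(-3))² = (-113 + 1)² = (-112)² = 12544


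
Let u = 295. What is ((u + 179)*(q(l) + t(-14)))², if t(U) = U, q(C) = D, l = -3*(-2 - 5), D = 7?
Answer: 11009124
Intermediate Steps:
l = 21 (l = -3*(-7) = 21)
q(C) = 7
((u + 179)*(q(l) + t(-14)))² = ((295 + 179)*(7 - 14))² = (474*(-7))² = (-3318)² = 11009124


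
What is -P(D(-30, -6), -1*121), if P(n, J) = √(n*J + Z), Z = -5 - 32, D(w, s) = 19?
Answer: -4*I*√146 ≈ -48.332*I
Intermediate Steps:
Z = -37
P(n, J) = √(-37 + J*n) (P(n, J) = √(n*J - 37) = √(J*n - 37) = √(-37 + J*n))
-P(D(-30, -6), -1*121) = -√(-37 - 1*121*19) = -√(-37 - 121*19) = -√(-37 - 2299) = -√(-2336) = -4*I*√146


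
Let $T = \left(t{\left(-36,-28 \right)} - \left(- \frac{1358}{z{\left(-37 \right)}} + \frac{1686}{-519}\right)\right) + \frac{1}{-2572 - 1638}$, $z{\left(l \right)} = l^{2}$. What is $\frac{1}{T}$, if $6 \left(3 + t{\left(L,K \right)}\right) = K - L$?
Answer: $\frac{2991251310}{7698331199} \approx 0.38856$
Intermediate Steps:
$t{\left(L,K \right)} = -3 - \frac{L}{6} + \frac{K}{6}$ ($t{\left(L,K \right)} = -3 + \frac{K - L}{6} = -3 + \left(- \frac{L}{6} + \frac{K}{6}\right) = -3 - \frac{L}{6} + \frac{K}{6}$)
$T = \frac{7698331199}{2991251310}$ ($T = \left(\left(-3 - -6 + \frac{1}{6} \left(-28\right)\right) - \left(- \frac{1358}{\left(-37\right)^{2}} + \frac{1686}{-519}\right)\right) + \frac{1}{-2572 - 1638} = \left(\left(-3 + 6 - \frac{14}{3}\right) - \left(- \frac{1358}{1369} + 1686 \left(- \frac{1}{519}\right)\right)\right) + \frac{1}{-4210} = \left(- \frac{5}{3} - \left(\left(-1358\right) \frac{1}{1369} - \frac{562}{173}\right)\right) - \frac{1}{4210} = \left(- \frac{5}{3} - \left(- \frac{1358}{1369} - \frac{562}{173}\right)\right) - \frac{1}{4210} = \left(- \frac{5}{3} - - \frac{1004312}{236837}\right) - \frac{1}{4210} = \left(- \frac{5}{3} + \frac{1004312}{236837}\right) - \frac{1}{4210} = \frac{1828751}{710511} - \frac{1}{4210} = \frac{7698331199}{2991251310} \approx 2.5736$)
$\frac{1}{T} = \frac{1}{\frac{7698331199}{2991251310}} = \frac{2991251310}{7698331199}$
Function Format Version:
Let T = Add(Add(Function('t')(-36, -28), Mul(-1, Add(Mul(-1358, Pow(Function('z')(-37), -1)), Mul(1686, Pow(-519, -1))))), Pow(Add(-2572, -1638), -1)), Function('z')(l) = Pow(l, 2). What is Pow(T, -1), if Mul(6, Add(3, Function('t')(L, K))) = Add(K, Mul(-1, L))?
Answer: Rational(2991251310, 7698331199) ≈ 0.38856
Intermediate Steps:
Function('t')(L, K) = Add(-3, Mul(Rational(-1, 6), L), Mul(Rational(1, 6), K)) (Function('t')(L, K) = Add(-3, Mul(Rational(1, 6), Add(K, Mul(-1, L)))) = Add(-3, Add(Mul(Rational(-1, 6), L), Mul(Rational(1, 6), K))) = Add(-3, Mul(Rational(-1, 6), L), Mul(Rational(1, 6), K)))
T = Rational(7698331199, 2991251310) (T = Add(Add(Add(-3, Mul(Rational(-1, 6), -36), Mul(Rational(1, 6), -28)), Mul(-1, Add(Mul(-1358, Pow(Pow(-37, 2), -1)), Mul(1686, Pow(-519, -1))))), Pow(Add(-2572, -1638), -1)) = Add(Add(Add(-3, 6, Rational(-14, 3)), Mul(-1, Add(Mul(-1358, Pow(1369, -1)), Mul(1686, Rational(-1, 519))))), Pow(-4210, -1)) = Add(Add(Rational(-5, 3), Mul(-1, Add(Mul(-1358, Rational(1, 1369)), Rational(-562, 173)))), Rational(-1, 4210)) = Add(Add(Rational(-5, 3), Mul(-1, Add(Rational(-1358, 1369), Rational(-562, 173)))), Rational(-1, 4210)) = Add(Add(Rational(-5, 3), Mul(-1, Rational(-1004312, 236837))), Rational(-1, 4210)) = Add(Add(Rational(-5, 3), Rational(1004312, 236837)), Rational(-1, 4210)) = Add(Rational(1828751, 710511), Rational(-1, 4210)) = Rational(7698331199, 2991251310) ≈ 2.5736)
Pow(T, -1) = Pow(Rational(7698331199, 2991251310), -1) = Rational(2991251310, 7698331199)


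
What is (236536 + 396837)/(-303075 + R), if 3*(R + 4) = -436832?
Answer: -1900119/1346069 ≈ -1.4116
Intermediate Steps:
R = -436844/3 (R = -4 + (⅓)*(-436832) = -4 - 436832/3 = -436844/3 ≈ -1.4561e+5)
(236536 + 396837)/(-303075 + R) = (236536 + 396837)/(-303075 - 436844/3) = 633373/(-1346069/3) = 633373*(-3/1346069) = -1900119/1346069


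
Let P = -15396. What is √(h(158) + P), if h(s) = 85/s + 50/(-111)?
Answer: I*√4735496990994/17538 ≈ 124.08*I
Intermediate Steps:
h(s) = -50/111 + 85/s (h(s) = 85/s + 50*(-1/111) = 85/s - 50/111 = -50/111 + 85/s)
√(h(158) + P) = √((-50/111 + 85/158) - 15396) = √(1535/17538 - 15396) = √(-270013513/17538) = I*√4735496990994/17538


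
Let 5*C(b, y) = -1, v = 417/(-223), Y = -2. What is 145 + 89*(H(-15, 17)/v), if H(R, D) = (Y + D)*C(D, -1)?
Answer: 40002/139 ≈ 287.78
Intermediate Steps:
v = -417/223 (v = 417*(-1/223) = -417/223 ≈ -1.8700)
C(b, y) = -1/5 (C(b, y) = (1/5)*(-1) = -1/5)
H(R, D) = 2/5 - D/5 (H(R, D) = (-2 + D)*(-1/5) = 2/5 - D/5)
145 + 89*(H(-15, 17)/v) = 145 + 89*((2/5 - 1/5*17)/(-417/223)) = 145 + 89*((2/5 - 17/5)*(-223/417)) = 145 + 89*(-3*(-223/417)) = 145 + 89*(223/139) = 145 + 19847/139 = 40002/139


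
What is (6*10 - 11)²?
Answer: 2401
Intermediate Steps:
(6*10 - 11)² = (60 - 11)² = 49² = 2401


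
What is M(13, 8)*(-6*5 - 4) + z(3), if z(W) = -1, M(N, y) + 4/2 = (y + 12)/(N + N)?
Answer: 531/13 ≈ 40.846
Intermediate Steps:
M(N, y) = -2 + (12 + y)/(2*N) (M(N, y) = -2 + (y + 12)/(N + N) = -2 + (12 + y)/((2*N)) = -2 + (12 + y)*(1/(2*N)) = -2 + (12 + y)/(2*N))
M(13, 8)*(-6*5 - 4) + z(3) = ((½)*(12 + 8 - 4*13)/13)*(-6*5 - 4) - 1 = ((½)*(1/13)*(12 + 8 - 52))*(-30 - 4) - 1 = ((½)*(1/13)*(-32))*(-34) - 1 = -16/13*(-34) - 1 = 544/13 - 1 = 531/13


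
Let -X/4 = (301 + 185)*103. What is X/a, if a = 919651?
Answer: -200232/919651 ≈ -0.21773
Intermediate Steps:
X = -200232 (X = -4*(301 + 185)*103 = -1944*103 = -4*50058 = -200232)
X/a = -200232/919651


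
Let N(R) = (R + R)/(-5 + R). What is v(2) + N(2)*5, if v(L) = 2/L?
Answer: -17/3 ≈ -5.6667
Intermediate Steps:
N(R) = 2*R/(-5 + R) (N(R) = (2*R)/(-5 + R) = 2*R/(-5 + R))
v(2) + N(2)*5 = 2/2 + (2*2/(-5 + 2))*5 = 2*(½) + (2*2/(-3))*5 = 1 + (2*2*(-⅓))*5 = 1 - 4/3*5 = 1 - 20/3 = -17/3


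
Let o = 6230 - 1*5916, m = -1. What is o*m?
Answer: -314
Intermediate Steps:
o = 314 (o = 6230 - 5916 = 314)
o*m = 314*(-1) = -314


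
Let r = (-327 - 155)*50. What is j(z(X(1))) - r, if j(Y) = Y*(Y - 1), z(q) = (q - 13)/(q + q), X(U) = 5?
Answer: 602536/25 ≈ 24101.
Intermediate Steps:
r = -24100 (r = -482*50 = -24100)
z(q) = (-13 + q)/(2*q) (z(q) = (-13 + q)/((2*q)) = (-13 + q)*(1/(2*q)) = (-13 + q)/(2*q))
j(Y) = Y*(-1 + Y)
j(z(X(1))) - r = ((1/2)*(-13 + 5)/5)*(-1 + (1/2)*(-13 + 5)/5) - 1*(-24100) = ((1/2)*(1/5)*(-8))*(-1 + (1/2)*(1/5)*(-8)) + 24100 = -4*(-1 - 4/5)/5 + 24100 = -4/5*(-9/5) + 24100 = 36/25 + 24100 = 602536/25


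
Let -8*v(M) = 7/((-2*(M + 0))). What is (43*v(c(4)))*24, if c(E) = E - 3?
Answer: 903/2 ≈ 451.50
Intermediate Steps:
c(E) = -3 + E
v(M) = 7/(16*M) (v(M) = -7/(8*((-2*(M + 0)))) = -7/(8*((-2*M))) = -7*(-1/(2*M))/8 = -(-7)/(16*M) = 7/(16*M))
(43*v(c(4)))*24 = (43*(7/(16*(-3 + 4))))*24 = (43*((7/16)/1))*24 = (43*((7/16)*1))*24 = (43*(7/16))*24 = (301/16)*24 = 903/2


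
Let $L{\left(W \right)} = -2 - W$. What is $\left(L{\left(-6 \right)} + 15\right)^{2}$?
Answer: $361$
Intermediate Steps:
$\left(L{\left(-6 \right)} + 15\right)^{2} = \left(\left(-2 - -6\right) + 15\right)^{2} = \left(\left(-2 + 6\right) + 15\right)^{2} = \left(4 + 15\right)^{2} = 19^{2} = 361$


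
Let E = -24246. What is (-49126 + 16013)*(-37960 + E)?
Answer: 2059827278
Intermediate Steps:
(-49126 + 16013)*(-37960 + E) = (-49126 + 16013)*(-37960 - 24246) = -33113*(-62206) = 2059827278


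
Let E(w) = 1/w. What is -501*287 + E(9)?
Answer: -1294082/9 ≈ -1.4379e+5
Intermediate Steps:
-501*287 + E(9) = -501*287 + 1/9 = -143787 + ⅑ = -1294082/9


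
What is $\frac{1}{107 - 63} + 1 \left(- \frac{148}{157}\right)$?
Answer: $- \frac{6355}{6908} \approx -0.91995$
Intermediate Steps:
$\frac{1}{107 - 63} + 1 \left(- \frac{148}{157}\right) = \frac{1}{44} + 1 \left(\left(-148\right) \frac{1}{157}\right) = \frac{1}{44} + 1 \left(- \frac{148}{157}\right) = \frac{1}{44} - \frac{148}{157} = - \frac{6355}{6908}$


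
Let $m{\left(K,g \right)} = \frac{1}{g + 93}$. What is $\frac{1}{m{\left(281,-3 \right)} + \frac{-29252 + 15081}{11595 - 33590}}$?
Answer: $\frac{395910}{259477} \approx 1.5258$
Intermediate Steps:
$m{\left(K,g \right)} = \frac{1}{93 + g}$
$\frac{1}{m{\left(281,-3 \right)} + \frac{-29252 + 15081}{11595 - 33590}} = \frac{1}{\frac{1}{93 - 3} + \frac{-29252 + 15081}{11595 - 33590}} = \frac{1}{\frac{1}{90} - \frac{14171}{-21995}} = \frac{1}{\frac{1}{90} - - \frac{14171}{21995}} = \frac{1}{\frac{1}{90} + \frac{14171}{21995}} = \frac{1}{\frac{259477}{395910}} = \frac{395910}{259477}$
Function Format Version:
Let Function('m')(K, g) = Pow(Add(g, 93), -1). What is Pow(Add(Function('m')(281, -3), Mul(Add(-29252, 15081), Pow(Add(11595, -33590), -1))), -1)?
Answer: Rational(395910, 259477) ≈ 1.5258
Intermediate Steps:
Function('m')(K, g) = Pow(Add(93, g), -1)
Pow(Add(Function('m')(281, -3), Mul(Add(-29252, 15081), Pow(Add(11595, -33590), -1))), -1) = Pow(Add(Pow(Add(93, -3), -1), Mul(Add(-29252, 15081), Pow(Add(11595, -33590), -1))), -1) = Pow(Add(Pow(90, -1), Mul(-14171, Pow(-21995, -1))), -1) = Pow(Add(Rational(1, 90), Mul(-14171, Rational(-1, 21995))), -1) = Pow(Add(Rational(1, 90), Rational(14171, 21995)), -1) = Pow(Rational(259477, 395910), -1) = Rational(395910, 259477)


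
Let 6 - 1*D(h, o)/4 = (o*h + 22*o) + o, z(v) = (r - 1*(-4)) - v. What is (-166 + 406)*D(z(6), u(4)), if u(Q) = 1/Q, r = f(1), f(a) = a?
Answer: 480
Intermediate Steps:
r = 1
z(v) = 5 - v (z(v) = (1 - 1*(-4)) - v = (1 + 4) - v = 5 - v)
u(Q) = 1/Q
D(h, o) = 24 - 92*o - 4*h*o (D(h, o) = 24 - 4*((o*h + 22*o) + o) = 24 - 4*((h*o + 22*o) + o) = 24 - 4*((22*o + h*o) + o) = 24 - 4*(23*o + h*o) = 24 + (-92*o - 4*h*o) = 24 - 92*o - 4*h*o)
(-166 + 406)*D(z(6), u(4)) = (-166 + 406)*(24 - 92/4 - 4*(5 - 1*6)/4) = 240*(24 - 92*1/4 - 4*(5 - 6)*1/4) = 240*(24 - 23 - 4*(-1)*1/4) = 240*(24 - 23 + 1) = 240*2 = 480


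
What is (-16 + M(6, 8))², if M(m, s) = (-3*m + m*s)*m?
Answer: 26896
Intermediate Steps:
M(m, s) = m*(-3*m + m*s)
(-16 + M(6, 8))² = (-16 + 6²*(-3 + 8))² = (-16 + 36*5)² = (-16 + 180)² = 164² = 26896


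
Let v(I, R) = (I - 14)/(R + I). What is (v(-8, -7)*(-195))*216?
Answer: -61776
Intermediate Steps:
v(I, R) = (-14 + I)/(I + R)
(v(-8, -7)*(-195))*216 = (((-14 - 8)/(-8 - 7))*(-195))*216 = ((-22/(-15))*(-195))*216 = (-1/15*(-22)*(-195))*216 = ((22/15)*(-195))*216 = -286*216 = -61776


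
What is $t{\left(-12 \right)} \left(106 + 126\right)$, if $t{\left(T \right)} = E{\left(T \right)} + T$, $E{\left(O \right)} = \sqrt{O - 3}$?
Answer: $-2784 + 232 i \sqrt{15} \approx -2784.0 + 898.53 i$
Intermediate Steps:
$E{\left(O \right)} = \sqrt{-3 + O}$
$t{\left(T \right)} = T + \sqrt{-3 + T}$ ($t{\left(T \right)} = \sqrt{-3 + T} + T = T + \sqrt{-3 + T}$)
$t{\left(-12 \right)} \left(106 + 126\right) = \left(-12 + \sqrt{-3 - 12}\right) \left(106 + 126\right) = \left(-12 + \sqrt{-15}\right) 232 = \left(-12 + i \sqrt{15}\right) 232 = -2784 + 232 i \sqrt{15}$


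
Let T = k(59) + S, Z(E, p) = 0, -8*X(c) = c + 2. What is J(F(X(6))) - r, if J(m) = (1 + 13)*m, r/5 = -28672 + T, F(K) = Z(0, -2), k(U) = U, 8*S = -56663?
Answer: 1427835/8 ≈ 1.7848e+5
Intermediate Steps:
S = -56663/8 (S = (1/8)*(-56663) = -56663/8 ≈ -7082.9)
X(c) = -1/4 - c/8 (X(c) = -(c + 2)/8 = -(2 + c)/8 = -1/4 - c/8)
T = -56191/8 (T = 59 - 56663/8 = -56191/8 ≈ -7023.9)
F(K) = 0
r = -1427835/8 (r = 5*(-28672 - 56191/8) = 5*(-285567/8) = -1427835/8 ≈ -1.7848e+5)
J(m) = 14*m
J(F(X(6))) - r = 14*0 - 1*(-1427835/8) = 0 + 1427835/8 = 1427835/8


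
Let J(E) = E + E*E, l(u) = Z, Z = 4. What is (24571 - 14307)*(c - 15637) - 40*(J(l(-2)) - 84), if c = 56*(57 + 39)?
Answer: -105316344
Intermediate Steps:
l(u) = 4
c = 5376 (c = 56*96 = 5376)
J(E) = E + E²
(24571 - 14307)*(c - 15637) - 40*(J(l(-2)) - 84) = (24571 - 14307)*(5376 - 15637) - 40*(4*(1 + 4) - 84) = 10264*(-10261) - 40*(4*5 - 84) = -105318904 - 40*(20 - 84) = -105318904 - 40*(-64) = -105318904 + 2560 = -105316344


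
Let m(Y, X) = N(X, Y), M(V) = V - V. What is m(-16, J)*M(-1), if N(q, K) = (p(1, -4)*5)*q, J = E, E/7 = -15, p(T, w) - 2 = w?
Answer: 0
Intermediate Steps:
M(V) = 0
p(T, w) = 2 + w
E = -105 (E = 7*(-15) = -105)
J = -105
N(q, K) = -10*q (N(q, K) = ((2 - 4)*5)*q = (-2*5)*q = -10*q)
m(Y, X) = -10*X
m(-16, J)*M(-1) = -10*(-105)*0 = 1050*0 = 0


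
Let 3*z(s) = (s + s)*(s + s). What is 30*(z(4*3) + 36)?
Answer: 6840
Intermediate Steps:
z(s) = 4*s²/3 (z(s) = ((s + s)*(s + s))/3 = ((2*s)*(2*s))/3 = (4*s²)/3 = 4*s²/3)
30*(z(4*3) + 36) = 30*(4*(4*3)²/3 + 36) = 30*((4/3)*12² + 36) = 30*((4/3)*144 + 36) = 30*(192 + 36) = 30*228 = 6840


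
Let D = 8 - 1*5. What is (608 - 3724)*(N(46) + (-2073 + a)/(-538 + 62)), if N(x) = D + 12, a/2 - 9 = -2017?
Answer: -10305391/119 ≈ -86600.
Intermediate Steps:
D = 3 (D = 8 - 5 = 3)
a = -4016 (a = 18 + 2*(-2017) = 18 - 4034 = -4016)
N(x) = 15 (N(x) = 3 + 12 = 15)
(608 - 3724)*(N(46) + (-2073 + a)/(-538 + 62)) = (608 - 3724)*(15 + (-2073 - 4016)/(-538 + 62)) = -3116*(15 - 6089/(-476)) = -3116*(15 - 6089*(-1/476)) = -3116*(15 + 6089/476) = -3116*13229/476 = -10305391/119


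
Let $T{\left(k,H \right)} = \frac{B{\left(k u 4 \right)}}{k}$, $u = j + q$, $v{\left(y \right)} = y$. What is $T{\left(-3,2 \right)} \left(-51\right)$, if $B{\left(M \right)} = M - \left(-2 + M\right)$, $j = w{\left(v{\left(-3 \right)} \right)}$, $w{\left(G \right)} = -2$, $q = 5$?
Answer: $34$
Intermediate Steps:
$j = -2$
$u = 3$ ($u = -2 + 5 = 3$)
$B{\left(M \right)} = 2$ ($B{\left(M \right)} = M - \left(-2 + M\right) = 2$)
$T{\left(k,H \right)} = \frac{2}{k}$
$T{\left(-3,2 \right)} \left(-51\right) = \frac{2}{-3} \left(-51\right) = 2 \left(- \frac{1}{3}\right) \left(-51\right) = \left(- \frac{2}{3}\right) \left(-51\right) = 34$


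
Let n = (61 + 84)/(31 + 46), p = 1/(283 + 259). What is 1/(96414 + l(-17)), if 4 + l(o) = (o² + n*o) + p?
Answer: 41734/4034300113 ≈ 1.0345e-5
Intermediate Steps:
p = 1/542 ≈ 0.0018450
n = 145/77 ≈ 1.8831
l(o) = -2167/542 + o² + 145*o/77 (l(o) = -4 + ((o² + 145*o/77) + 1/542) = -4 + (1/542 + o² + 145*o/77) = -2167/542 + o² + 145*o/77)
1/(96414 + l(-17)) = 1/(96414 + (-2167/542 + (-17)² + (145/77)*(-17))) = 1/(96414 + (-2167/542 + 289 - 2465/77)) = 1/(96414 + 10558237/41734) = 1/(4034300113/41734) = 41734/4034300113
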